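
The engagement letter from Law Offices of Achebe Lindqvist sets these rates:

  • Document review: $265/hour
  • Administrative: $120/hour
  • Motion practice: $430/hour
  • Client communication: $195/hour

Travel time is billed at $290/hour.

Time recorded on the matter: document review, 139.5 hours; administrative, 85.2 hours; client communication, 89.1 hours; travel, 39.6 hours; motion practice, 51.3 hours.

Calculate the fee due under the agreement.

Document review: 139.5 × $265 = $36,967.50
Administrative: 85.2 × $120 = $10,224.00
Motion practice: 51.3 × $430 = $22,059.00
Client communication: 89.1 × $195 = $17,374.50
Subtotal: $36,967.50 + $10,224.00 + $22,059.00 + $17,374.50 = $86,625.00
Travel: 39.6 × $290 = $11,484.00
Total: $86,625.00 + $11,484.00 = $98,109.00

$98,109.00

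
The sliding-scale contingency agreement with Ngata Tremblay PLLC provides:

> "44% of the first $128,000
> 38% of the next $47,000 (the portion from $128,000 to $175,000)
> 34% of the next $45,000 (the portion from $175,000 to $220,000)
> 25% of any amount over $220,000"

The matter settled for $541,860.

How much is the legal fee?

First $128,000 at 44% = $56,320.00
Next $47,000 at 38% = $17,860.00
Next $45,000 at 34% = $15,300.00
Remaining $321,860 at 25% = $80,465.00
Fee: $56,320.00 + $17,860.00 + $15,300.00 + $80,465.00 = $169,945.00

$169,945.00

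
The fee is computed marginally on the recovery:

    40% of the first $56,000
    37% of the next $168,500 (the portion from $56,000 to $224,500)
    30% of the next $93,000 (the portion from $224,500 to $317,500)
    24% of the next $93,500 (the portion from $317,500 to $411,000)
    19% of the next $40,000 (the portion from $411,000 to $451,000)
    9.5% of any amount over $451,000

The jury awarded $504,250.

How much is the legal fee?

$147,743.75

First $56,000 at 40% = $22,400.00
Next $168,500 at 37% = $62,345.00
Next $93,000 at 30% = $27,900.00
Next $93,500 at 24% = $22,440.00
Next $40,000 at 19% = $7,600.00
Remaining $53,250 at 9.5% = $5,058.75
Fee: $22,400.00 + $62,345.00 + $27,900.00 + $22,440.00 + $7,600.00 + $5,058.75 = $147,743.75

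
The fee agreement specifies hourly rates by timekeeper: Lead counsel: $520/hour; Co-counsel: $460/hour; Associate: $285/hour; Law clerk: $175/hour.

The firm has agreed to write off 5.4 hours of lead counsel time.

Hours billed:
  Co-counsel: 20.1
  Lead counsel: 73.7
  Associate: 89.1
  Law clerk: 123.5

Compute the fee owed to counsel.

Lead counsel: 73.7 × $520 = $38,324.00
Co-counsel: 20.1 × $460 = $9,246.00
Associate: 89.1 × $285 = $25,393.50
Law clerk: 123.5 × $175 = $21,612.50
Subtotal: $94,576.00
Write-off: 5.4 × $520 = $2,808.00
Total: $94,576.00 − $2,808.00 = $91,768.00

$91,768.00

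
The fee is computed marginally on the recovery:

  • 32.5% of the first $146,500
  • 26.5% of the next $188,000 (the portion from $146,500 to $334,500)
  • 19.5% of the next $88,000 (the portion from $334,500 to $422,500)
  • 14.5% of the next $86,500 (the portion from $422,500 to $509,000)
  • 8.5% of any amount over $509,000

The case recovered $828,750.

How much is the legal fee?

$154,313.75

First $146,500 at 32.5% = $47,612.50
Next $188,000 at 26.5% = $49,820.00
Next $88,000 at 19.5% = $17,160.00
Next $86,500 at 14.5% = $12,542.50
Remaining $319,750 at 8.5% = $27,178.75
Fee: $47,612.50 + $49,820.00 + $17,160.00 + $12,542.50 + $27,178.75 = $154,313.75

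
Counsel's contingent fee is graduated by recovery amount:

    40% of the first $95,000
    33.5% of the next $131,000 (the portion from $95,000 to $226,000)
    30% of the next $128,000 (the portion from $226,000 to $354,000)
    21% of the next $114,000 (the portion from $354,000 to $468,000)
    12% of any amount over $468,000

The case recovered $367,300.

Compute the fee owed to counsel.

$123,078.00

First $95,000 at 40% = $38,000.00
Next $131,000 at 33.5% = $43,885.00
Next $128,000 at 30% = $38,400.00
Remaining $13,300 at 21% = $2,793.00
Fee: $38,000.00 + $43,885.00 + $38,400.00 + $2,793.00 = $123,078.00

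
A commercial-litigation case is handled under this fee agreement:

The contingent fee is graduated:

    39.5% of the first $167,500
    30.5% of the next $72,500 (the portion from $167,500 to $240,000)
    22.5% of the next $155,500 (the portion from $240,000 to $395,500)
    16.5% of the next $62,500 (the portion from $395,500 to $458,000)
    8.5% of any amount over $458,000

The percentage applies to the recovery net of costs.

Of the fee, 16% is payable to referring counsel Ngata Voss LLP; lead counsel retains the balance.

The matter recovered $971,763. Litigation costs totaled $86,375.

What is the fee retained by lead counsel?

$142,718.50

Fee base (net of costs): $971,763 − $86,375 = $885,388
First $167,500 at 39.5% = $66,162.50
Next $72,500 at 30.5% = $22,112.50
Next $155,500 at 22.5% = $34,987.50
Next $62,500 at 16.5% = $10,312.50
Remaining $427,388 at 8.5% = $36,327.98
Fee: $66,162.50 + $22,112.50 + $34,987.50 + $10,312.50 + $36,327.98 = $169,902.98
Referral share: 16% of $169,902.98 = $27,184.48; lead counsel retains $169,902.98 − $27,184.48 = $142,718.50.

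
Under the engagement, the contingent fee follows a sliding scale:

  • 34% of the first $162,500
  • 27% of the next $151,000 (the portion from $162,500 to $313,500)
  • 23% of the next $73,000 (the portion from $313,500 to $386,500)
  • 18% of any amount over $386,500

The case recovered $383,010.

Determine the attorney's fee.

$112,007.30

First $162,500 at 34% = $55,250.00
Next $151,000 at 27% = $40,770.00
Remaining $69,510 at 23% = $15,987.30
Fee: $55,250.00 + $40,770.00 + $15,987.30 = $112,007.30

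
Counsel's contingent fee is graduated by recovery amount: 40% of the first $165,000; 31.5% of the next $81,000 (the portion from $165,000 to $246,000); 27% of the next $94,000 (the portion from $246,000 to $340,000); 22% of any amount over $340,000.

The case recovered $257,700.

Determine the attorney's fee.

$94,674.00

First $165,000 at 40% = $66,000.00
Next $81,000 at 31.5% = $25,515.00
Remaining $11,700 at 27% = $3,159.00
Fee: $66,000.00 + $25,515.00 + $3,159.00 = $94,674.00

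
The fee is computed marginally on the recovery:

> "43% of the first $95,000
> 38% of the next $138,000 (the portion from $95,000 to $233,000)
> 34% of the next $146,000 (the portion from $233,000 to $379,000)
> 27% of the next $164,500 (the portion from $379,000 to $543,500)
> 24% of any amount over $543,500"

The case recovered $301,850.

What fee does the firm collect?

$116,699.00

First $95,000 at 43% = $40,850.00
Next $138,000 at 38% = $52,440.00
Remaining $68,850 at 34% = $23,409.00
Fee: $40,850.00 + $52,440.00 + $23,409.00 = $116,699.00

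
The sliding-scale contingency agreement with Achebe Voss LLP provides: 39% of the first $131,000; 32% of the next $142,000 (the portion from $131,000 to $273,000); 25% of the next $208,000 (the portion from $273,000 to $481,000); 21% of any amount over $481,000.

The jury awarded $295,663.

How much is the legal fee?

$102,195.75

First $131,000 at 39% = $51,090.00
Next $142,000 at 32% = $45,440.00
Remaining $22,663 at 25% = $5,665.75
Fee: $51,090.00 + $45,440.00 + $5,665.75 = $102,195.75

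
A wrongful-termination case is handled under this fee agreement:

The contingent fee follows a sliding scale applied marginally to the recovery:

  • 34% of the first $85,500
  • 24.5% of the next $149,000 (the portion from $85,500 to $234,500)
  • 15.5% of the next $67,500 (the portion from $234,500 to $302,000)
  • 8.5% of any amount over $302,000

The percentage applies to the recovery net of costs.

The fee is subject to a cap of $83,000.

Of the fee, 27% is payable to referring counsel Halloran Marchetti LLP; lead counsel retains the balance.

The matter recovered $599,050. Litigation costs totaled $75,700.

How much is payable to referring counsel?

$22,410.00

Fee base (net of costs): $599,050 − $75,700 = $523,350
First $85,500 at 34% = $29,070.00
Next $149,000 at 24.5% = $36,505.00
Next $67,500 at 15.5% = $10,462.50
Remaining $221,350 at 8.5% = $18,814.75
Fee: $29,070.00 + $36,505.00 + $10,462.50 + $18,814.75 = $94,852.25
$94,852.25 exceeds the $83,000 cap, so the fee is capped at $83,000.00.
Referral share: 27% of $83,000.00 = $22,410.00; lead counsel retains $83,000.00 − $22,410.00 = $60,590.00.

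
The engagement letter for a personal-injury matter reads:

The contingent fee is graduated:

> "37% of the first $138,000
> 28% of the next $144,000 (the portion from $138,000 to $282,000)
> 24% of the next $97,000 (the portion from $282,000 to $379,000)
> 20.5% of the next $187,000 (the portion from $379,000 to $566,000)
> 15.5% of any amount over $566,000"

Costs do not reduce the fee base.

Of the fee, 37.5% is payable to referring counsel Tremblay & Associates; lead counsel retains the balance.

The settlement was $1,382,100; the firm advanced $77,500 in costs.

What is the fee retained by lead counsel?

$174,681.56

Fee base is the gross recovery, $1,382,100; costs are reimbursed separately.
First $138,000 at 37% = $51,060.00
Next $144,000 at 28% = $40,320.00
Next $97,000 at 24% = $23,280.00
Next $187,000 at 20.5% = $38,335.00
Remaining $816,100 at 15.5% = $126,495.50
Fee: $51,060.00 + $40,320.00 + $23,280.00 + $38,335.00 + $126,495.50 = $279,490.50
Referral share: 37.5% of $279,490.50 = $104,808.94; lead counsel retains $279,490.50 − $104,808.94 = $174,681.56.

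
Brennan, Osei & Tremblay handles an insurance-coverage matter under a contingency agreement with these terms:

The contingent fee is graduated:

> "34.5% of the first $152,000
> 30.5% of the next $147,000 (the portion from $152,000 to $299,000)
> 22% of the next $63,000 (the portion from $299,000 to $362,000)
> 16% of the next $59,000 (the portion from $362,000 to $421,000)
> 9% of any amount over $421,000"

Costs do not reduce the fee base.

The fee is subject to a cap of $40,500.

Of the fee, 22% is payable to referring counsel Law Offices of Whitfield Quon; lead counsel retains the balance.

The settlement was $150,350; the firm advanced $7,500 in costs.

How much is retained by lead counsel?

$31,590.00

Fee base is the gross recovery, $150,350; costs are reimbursed separately.
First $150,350 at 34.5% = $51,870.75
$51,870.75 exceeds the $40,500 cap, so the fee is capped at $40,500.00.
Referral share: 22% of $40,500.00 = $8,910.00; lead counsel retains $40,500.00 − $8,910.00 = $31,590.00.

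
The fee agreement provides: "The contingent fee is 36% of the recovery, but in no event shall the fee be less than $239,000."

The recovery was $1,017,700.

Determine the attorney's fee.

$366,372.00

36% of $1,017,700 = $366,372.00
That exceeds the $239,000 minimum.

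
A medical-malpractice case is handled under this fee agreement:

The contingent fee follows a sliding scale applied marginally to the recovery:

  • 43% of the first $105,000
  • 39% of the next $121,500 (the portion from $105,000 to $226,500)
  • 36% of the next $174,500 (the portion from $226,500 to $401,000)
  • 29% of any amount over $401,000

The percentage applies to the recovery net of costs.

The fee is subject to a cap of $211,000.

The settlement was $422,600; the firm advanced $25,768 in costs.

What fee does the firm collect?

Fee base (net of costs): $422,600 − $25,768 = $396,832
First $105,000 at 43% = $45,150.00
Next $121,500 at 39% = $47,385.00
Remaining $170,332 at 36% = $61,319.52
Fee: $45,150.00 + $47,385.00 + $61,319.52 = $153,854.52
$153,854.52 is under the $211,000 cap.

$153,854.52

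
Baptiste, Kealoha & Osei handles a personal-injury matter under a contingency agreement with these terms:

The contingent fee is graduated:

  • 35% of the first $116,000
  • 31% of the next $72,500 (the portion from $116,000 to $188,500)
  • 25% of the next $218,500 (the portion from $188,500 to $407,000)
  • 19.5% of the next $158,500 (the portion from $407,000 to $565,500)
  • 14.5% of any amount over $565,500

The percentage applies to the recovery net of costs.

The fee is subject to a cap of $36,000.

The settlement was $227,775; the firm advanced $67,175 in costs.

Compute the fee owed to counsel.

Fee base (net of costs): $227,775 − $67,175 = $160,600
First $116,000 at 35% = $40,600.00
Remaining $44,600 at 31% = $13,826.00
Fee: $40,600.00 + $13,826.00 = $54,426.00
$54,426.00 exceeds the $36,000 cap, so the fee is capped at $36,000.00.

$36,000.00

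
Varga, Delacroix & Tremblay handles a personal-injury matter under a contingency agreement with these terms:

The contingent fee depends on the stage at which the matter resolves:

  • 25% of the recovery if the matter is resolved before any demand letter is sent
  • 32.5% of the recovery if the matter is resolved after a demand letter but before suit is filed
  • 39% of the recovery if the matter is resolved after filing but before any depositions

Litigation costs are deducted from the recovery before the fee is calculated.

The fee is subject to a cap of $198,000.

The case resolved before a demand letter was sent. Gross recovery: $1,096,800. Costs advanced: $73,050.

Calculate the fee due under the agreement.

Fee base (net of costs): $1,096,800 − $73,050 = $1,023,750
The matter resolved before a demand letter was sent, so the 25% rate applies.
$1,023,750 × 25% = $255,937.50
$255,937.50 exceeds the $198,000 cap, so the fee is capped at $198,000.00.

$198,000.00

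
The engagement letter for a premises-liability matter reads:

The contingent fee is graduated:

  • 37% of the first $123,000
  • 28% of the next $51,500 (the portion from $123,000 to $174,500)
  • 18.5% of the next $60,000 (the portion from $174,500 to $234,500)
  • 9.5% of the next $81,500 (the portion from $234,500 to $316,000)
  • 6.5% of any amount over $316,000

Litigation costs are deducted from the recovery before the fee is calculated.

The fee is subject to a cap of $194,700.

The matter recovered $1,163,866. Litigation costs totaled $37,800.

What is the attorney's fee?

$131,426.79

Fee base (net of costs): $1,163,866 − $37,800 = $1,126,066
First $123,000 at 37% = $45,510.00
Next $51,500 at 28% = $14,420.00
Next $60,000 at 18.5% = $11,100.00
Next $81,500 at 9.5% = $7,742.50
Remaining $810,066 at 6.5% = $52,654.29
Fee: $45,510.00 + $14,420.00 + $11,100.00 + $7,742.50 + $52,654.29 = $131,426.79
$131,426.79 is under the $194,700 cap.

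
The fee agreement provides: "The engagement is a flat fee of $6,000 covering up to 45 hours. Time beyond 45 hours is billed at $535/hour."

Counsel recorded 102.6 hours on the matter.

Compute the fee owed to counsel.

Flat fee: $6,000.00
Excess hours: 102.6 − 45 = 57.6
Overrun: 57.6 × $535 = $30,816.00
Total: $6,000.00 + $30,816.00 = $36,816.00

$36,816.00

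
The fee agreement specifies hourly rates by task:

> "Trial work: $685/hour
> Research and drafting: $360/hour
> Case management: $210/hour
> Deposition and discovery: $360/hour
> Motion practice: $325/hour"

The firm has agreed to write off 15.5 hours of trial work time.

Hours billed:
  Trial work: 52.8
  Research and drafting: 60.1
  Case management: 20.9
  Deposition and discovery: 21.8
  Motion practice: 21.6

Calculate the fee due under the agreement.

$66,443.50

Trial work: 52.8 × $685 = $36,168.00
Research and drafting: 60.1 × $360 = $21,636.00
Case management: 20.9 × $210 = $4,389.00
Deposition and discovery: 21.8 × $360 = $7,848.00
Motion practice: 21.6 × $325 = $7,020.00
Subtotal: $77,061.00
Write-off: 15.5 × $685 = $10,617.50
Total: $77,061.00 − $10,617.50 = $66,443.50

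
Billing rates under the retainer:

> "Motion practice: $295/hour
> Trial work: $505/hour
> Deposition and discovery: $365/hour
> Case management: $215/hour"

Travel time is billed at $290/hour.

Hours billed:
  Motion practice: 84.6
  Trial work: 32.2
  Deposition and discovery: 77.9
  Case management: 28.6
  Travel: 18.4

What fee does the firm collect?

Motion practice: 84.6 × $295 = $24,957.00
Trial work: 32.2 × $505 = $16,261.00
Deposition and discovery: 77.9 × $365 = $28,433.50
Case management: 28.6 × $215 = $6,149.00
Subtotal: $24,957.00 + $16,261.00 + $28,433.50 + $6,149.00 = $75,800.50
Travel: 18.4 × $290 = $5,336.00
Total: $75,800.50 + $5,336.00 = $81,136.50

$81,136.50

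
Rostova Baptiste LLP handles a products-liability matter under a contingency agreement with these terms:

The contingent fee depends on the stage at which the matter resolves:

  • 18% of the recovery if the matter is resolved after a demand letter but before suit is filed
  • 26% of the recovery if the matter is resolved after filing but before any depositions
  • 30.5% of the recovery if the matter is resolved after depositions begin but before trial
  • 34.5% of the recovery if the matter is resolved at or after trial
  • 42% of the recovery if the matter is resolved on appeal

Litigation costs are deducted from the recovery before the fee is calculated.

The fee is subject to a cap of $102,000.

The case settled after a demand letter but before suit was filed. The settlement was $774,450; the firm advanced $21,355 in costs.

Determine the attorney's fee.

Fee base (net of costs): $774,450 − $21,355 = $753,095
The matter settled after a demand letter but before suit was filed, so the 18% rate applies.
$753,095 × 18% = $135,557.10
$135,557.10 exceeds the $102,000 cap, so the fee is capped at $102,000.00.

$102,000.00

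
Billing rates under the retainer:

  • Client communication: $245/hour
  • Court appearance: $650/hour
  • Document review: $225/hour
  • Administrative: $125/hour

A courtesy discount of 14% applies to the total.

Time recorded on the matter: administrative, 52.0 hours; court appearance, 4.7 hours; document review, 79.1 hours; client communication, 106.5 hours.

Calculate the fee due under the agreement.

Client communication: 106.5 × $245 = $26,092.50
Court appearance: 4.7 × $650 = $3,055.00
Document review: 79.1 × $225 = $17,797.50
Administrative: 52.0 × $125 = $6,500.00
Subtotal: $53,445.00
Less 14% discount: −$7,482.30
Total: $53,445.00 − $7,482.30 = $45,962.70

$45,962.70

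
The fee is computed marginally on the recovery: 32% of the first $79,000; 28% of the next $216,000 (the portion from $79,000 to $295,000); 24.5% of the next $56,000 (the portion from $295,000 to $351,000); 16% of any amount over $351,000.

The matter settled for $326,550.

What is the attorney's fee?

$93,489.75

First $79,000 at 32% = $25,280.00
Next $216,000 at 28% = $60,480.00
Remaining $31,550 at 24.5% = $7,729.75
Fee: $25,280.00 + $60,480.00 + $7,729.75 = $93,489.75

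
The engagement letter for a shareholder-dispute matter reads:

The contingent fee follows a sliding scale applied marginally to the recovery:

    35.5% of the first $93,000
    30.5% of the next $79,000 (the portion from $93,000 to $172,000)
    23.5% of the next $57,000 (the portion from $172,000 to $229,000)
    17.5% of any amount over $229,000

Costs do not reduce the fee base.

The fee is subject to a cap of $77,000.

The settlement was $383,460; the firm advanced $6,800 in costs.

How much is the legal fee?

Fee base is the gross recovery, $383,460; costs are reimbursed separately.
First $93,000 at 35.5% = $33,015.00
Next $79,000 at 30.5% = $24,095.00
Next $57,000 at 23.5% = $13,395.00
Remaining $154,460 at 17.5% = $27,030.50
Fee: $33,015.00 + $24,095.00 + $13,395.00 + $27,030.50 = $97,535.50
$97,535.50 exceeds the $77,000 cap, so the fee is capped at $77,000.00.

$77,000.00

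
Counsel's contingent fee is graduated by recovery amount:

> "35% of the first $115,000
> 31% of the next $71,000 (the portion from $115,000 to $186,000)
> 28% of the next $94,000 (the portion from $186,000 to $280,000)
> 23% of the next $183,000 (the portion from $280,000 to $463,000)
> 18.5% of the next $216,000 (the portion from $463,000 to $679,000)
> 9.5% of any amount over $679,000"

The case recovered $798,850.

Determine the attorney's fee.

First $115,000 at 35% = $40,250.00
Next $71,000 at 31% = $22,010.00
Next $94,000 at 28% = $26,320.00
Next $183,000 at 23% = $42,090.00
Next $216,000 at 18.5% = $39,960.00
Remaining $119,850 at 9.5% = $11,385.75
Fee: $40,250.00 + $22,010.00 + $26,320.00 + $42,090.00 + $39,960.00 + $11,385.75 = $182,015.75

$182,015.75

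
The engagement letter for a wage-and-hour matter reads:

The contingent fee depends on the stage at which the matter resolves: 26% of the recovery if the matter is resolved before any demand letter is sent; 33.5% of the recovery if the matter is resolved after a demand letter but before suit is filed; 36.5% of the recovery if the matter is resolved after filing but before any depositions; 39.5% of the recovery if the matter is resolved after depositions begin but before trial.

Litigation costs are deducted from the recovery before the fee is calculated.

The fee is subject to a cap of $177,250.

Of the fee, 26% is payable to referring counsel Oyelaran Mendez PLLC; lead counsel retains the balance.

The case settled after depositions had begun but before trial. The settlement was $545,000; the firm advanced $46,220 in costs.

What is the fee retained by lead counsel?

$131,165.00

Fee base (net of costs): $545,000 − $46,220 = $498,780
The matter settled after depositions had begun but before trial, so the 39.5% rate applies.
$498,780 × 39.5% = $197,018.10
$197,018.10 exceeds the $177,250 cap, so the fee is capped at $177,250.00.
Referral share: 26% of $177,250.00 = $46,085.00; lead counsel retains $177,250.00 − $46,085.00 = $131,165.00.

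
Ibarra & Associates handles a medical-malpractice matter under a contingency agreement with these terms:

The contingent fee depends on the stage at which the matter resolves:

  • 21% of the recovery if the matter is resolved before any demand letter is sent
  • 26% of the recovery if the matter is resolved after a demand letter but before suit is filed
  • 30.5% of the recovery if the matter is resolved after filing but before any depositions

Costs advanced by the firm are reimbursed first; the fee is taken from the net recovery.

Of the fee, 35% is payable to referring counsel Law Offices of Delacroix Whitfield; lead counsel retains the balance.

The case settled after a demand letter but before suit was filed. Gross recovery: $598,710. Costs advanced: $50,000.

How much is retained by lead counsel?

$92,731.99

Fee base (net of costs): $598,710 − $50,000 = $548,710
The matter settled after a demand letter but before suit was filed, so the 26% rate applies.
$548,710 × 26% = $142,664.60
Referral share: 35% of $142,664.60 = $49,932.61; lead counsel retains $142,664.60 − $49,932.61 = $92,731.99.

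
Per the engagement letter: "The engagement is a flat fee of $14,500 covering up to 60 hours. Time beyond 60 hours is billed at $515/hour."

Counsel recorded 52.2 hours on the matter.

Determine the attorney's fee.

$14,500.00

52.2 hours is within the 60-hour scope; only the flat fee applies.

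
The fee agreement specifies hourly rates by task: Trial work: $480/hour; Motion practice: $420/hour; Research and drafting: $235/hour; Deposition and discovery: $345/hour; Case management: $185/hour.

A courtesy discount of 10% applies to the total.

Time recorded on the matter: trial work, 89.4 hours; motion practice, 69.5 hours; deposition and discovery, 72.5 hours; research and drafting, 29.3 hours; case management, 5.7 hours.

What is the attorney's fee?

Trial work: 89.4 × $480 = $42,912.00
Motion practice: 69.5 × $420 = $29,190.00
Research and drafting: 29.3 × $235 = $6,885.50
Deposition and discovery: 72.5 × $345 = $25,012.50
Case management: 5.7 × $185 = $1,054.50
Subtotal: $105,054.50
Less 10% discount: −$10,505.45
Total: $105,054.50 − $10,505.45 = $94,549.05

$94,549.05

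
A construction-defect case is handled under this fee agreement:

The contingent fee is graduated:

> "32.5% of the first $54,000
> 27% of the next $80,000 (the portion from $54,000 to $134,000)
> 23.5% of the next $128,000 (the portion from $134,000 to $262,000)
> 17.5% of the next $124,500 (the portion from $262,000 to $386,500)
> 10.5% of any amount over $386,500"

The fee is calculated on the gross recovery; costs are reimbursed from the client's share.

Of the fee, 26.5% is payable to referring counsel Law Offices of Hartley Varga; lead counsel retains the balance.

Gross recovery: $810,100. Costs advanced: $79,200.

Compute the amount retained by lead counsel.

$99,589.19

Fee base is the gross recovery, $810,100; costs are reimbursed separately.
First $54,000 at 32.5% = $17,550.00
Next $80,000 at 27% = $21,600.00
Next $128,000 at 23.5% = $30,080.00
Next $124,500 at 17.5% = $21,787.50
Remaining $423,600 at 10.5% = $44,478.00
Fee: $17,550.00 + $21,600.00 + $30,080.00 + $21,787.50 + $44,478.00 = $135,495.50
Referral share: 26.5% of $135,495.50 = $35,906.31; lead counsel retains $135,495.50 − $35,906.31 = $99,589.19.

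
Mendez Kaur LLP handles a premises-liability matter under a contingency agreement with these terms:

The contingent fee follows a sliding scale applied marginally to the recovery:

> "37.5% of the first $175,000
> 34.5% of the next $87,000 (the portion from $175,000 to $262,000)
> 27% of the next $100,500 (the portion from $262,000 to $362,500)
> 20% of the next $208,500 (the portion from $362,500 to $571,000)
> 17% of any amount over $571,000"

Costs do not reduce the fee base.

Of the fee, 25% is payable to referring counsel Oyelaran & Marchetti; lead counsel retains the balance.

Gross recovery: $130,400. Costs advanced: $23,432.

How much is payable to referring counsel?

$12,225.00

Fee base is the gross recovery, $130,400; costs are reimbursed separately.
First $130,400 at 37.5% = $48,900.00
Referral share: 25% of $48,900.00 = $12,225.00; lead counsel retains $48,900.00 − $12,225.00 = $36,675.00.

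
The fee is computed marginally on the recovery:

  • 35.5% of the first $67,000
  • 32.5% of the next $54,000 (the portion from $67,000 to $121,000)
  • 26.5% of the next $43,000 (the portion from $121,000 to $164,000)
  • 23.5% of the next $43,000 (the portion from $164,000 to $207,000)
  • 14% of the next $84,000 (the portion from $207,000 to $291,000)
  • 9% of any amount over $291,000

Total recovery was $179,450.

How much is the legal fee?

$56,360.75

First $67,000 at 35.5% = $23,785.00
Next $54,000 at 32.5% = $17,550.00
Next $43,000 at 26.5% = $11,395.00
Remaining $15,450 at 23.5% = $3,630.75
Fee: $23,785.00 + $17,550.00 + $11,395.00 + $3,630.75 = $56,360.75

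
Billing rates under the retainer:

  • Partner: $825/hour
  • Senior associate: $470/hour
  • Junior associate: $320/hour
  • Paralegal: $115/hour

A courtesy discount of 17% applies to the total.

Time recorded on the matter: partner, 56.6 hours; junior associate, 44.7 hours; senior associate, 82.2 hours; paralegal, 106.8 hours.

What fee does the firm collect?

$92,889.45

Partner: 56.6 × $825 = $46,695.00
Senior associate: 82.2 × $470 = $38,634.00
Junior associate: 44.7 × $320 = $14,304.00
Paralegal: 106.8 × $115 = $12,282.00
Subtotal: $111,915.00
Less 17% discount: −$19,025.55
Total: $111,915.00 − $19,025.55 = $92,889.45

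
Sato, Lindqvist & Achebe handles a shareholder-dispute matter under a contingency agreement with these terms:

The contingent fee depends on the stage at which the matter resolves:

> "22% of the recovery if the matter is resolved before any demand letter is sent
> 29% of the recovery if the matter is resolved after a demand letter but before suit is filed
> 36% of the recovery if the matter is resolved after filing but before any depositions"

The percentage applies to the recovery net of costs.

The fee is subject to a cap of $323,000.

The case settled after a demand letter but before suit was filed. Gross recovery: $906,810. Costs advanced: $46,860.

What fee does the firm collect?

Fee base (net of costs): $906,810 − $46,860 = $859,950
The matter settled after a demand letter but before suit was filed, so the 29% rate applies.
$859,950 × 29% = $249,385.50
$249,385.50 is under the $323,000 cap.

$249,385.50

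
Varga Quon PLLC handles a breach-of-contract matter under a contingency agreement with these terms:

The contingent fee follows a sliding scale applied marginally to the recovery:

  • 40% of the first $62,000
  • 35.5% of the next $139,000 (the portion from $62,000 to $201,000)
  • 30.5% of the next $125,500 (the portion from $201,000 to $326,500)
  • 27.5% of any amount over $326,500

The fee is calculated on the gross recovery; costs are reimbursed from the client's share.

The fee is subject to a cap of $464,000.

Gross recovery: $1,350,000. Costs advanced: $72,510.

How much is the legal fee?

Fee base is the gross recovery, $1,350,000; costs are reimbursed separately.
First $62,000 at 40% = $24,800.00
Next $139,000 at 35.5% = $49,345.00
Next $125,500 at 30.5% = $38,277.50
Remaining $1,023,500 at 27.5% = $281,462.50
Fee: $24,800.00 + $49,345.00 + $38,277.50 + $281,462.50 = $393,885.00
$393,885.00 is under the $464,000 cap.

$393,885.00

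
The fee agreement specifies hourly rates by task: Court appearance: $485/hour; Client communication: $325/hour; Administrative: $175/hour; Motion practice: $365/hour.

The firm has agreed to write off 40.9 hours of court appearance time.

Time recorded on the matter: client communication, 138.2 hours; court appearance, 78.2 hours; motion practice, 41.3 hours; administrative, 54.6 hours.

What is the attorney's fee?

$87,635.00

Court appearance: 78.2 × $485 = $37,927.00
Client communication: 138.2 × $325 = $44,915.00
Administrative: 54.6 × $175 = $9,555.00
Motion practice: 41.3 × $365 = $15,074.50
Subtotal: $107,471.50
Write-off: 40.9 × $485 = $19,836.50
Total: $107,471.50 − $19,836.50 = $87,635.00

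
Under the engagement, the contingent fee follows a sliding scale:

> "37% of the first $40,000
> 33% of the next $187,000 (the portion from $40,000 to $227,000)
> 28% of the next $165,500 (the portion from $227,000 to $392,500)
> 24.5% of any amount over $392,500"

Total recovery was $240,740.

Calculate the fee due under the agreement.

$80,357.20

First $40,000 at 37% = $14,800.00
Next $187,000 at 33% = $61,710.00
Remaining $13,740 at 28% = $3,847.20
Fee: $14,800.00 + $61,710.00 + $3,847.20 = $80,357.20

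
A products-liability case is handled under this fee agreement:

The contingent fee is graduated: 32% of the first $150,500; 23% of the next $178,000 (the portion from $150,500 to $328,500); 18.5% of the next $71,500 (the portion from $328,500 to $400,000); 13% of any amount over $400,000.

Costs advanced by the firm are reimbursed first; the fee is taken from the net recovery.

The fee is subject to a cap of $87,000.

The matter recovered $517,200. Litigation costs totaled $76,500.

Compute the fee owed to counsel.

$87,000.00

Fee base (net of costs): $517,200 − $76,500 = $440,700
First $150,500 at 32% = $48,160.00
Next $178,000 at 23% = $40,940.00
Next $71,500 at 18.5% = $13,227.50
Remaining $40,700 at 13% = $5,291.00
Fee: $48,160.00 + $40,940.00 + $13,227.50 + $5,291.00 = $107,618.50
$107,618.50 exceeds the $87,000 cap, so the fee is capped at $87,000.00.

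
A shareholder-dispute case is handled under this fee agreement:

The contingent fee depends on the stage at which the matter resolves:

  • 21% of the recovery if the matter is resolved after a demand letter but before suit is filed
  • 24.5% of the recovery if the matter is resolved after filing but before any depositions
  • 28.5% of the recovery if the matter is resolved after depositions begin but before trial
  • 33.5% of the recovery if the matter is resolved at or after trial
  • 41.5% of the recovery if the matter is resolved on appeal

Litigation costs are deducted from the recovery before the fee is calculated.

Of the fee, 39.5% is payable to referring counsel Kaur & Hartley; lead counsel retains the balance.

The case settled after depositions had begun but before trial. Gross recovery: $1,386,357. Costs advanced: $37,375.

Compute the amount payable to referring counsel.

Fee base (net of costs): $1,386,357 − $37,375 = $1,348,982
The matter settled after depositions had begun but before trial, so the 28.5% rate applies.
$1,348,982 × 28.5% = $384,459.87
Referral share: 39.5% of $384,459.87 = $151,861.65; lead counsel retains $384,459.87 − $151,861.65 = $232,598.22.

$151,861.65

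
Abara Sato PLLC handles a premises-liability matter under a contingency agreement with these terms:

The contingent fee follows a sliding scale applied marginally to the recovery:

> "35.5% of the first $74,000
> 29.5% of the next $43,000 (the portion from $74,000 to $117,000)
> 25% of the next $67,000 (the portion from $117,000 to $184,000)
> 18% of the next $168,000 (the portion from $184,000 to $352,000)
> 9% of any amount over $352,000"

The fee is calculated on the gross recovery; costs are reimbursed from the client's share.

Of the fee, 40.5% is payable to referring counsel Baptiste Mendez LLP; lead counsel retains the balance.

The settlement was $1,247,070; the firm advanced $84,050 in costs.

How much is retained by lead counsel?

Fee base is the gross recovery, $1,247,070; costs are reimbursed separately.
First $74,000 at 35.5% = $26,270.00
Next $43,000 at 29.5% = $12,685.00
Next $67,000 at 25% = $16,750.00
Next $168,000 at 18% = $30,240.00
Remaining $895,070 at 9% = $80,556.30
Fee: $26,270.00 + $12,685.00 + $16,750.00 + $30,240.00 + $80,556.30 = $166,501.30
Referral share: 40.5% of $166,501.30 = $67,433.03; lead counsel retains $166,501.30 − $67,433.03 = $99,068.27.

$99,068.27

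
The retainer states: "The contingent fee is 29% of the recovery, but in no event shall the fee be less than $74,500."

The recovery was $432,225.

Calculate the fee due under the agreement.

$125,345.25

29% of $432,225 = $125,345.25
That exceeds the $74,500 minimum.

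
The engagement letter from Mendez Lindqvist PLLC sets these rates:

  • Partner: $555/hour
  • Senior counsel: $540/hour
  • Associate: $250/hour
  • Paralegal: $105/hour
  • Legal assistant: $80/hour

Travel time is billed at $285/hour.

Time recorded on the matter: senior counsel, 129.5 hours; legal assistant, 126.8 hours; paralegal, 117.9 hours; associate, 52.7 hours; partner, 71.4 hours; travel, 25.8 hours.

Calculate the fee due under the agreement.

$152,608.50

Partner: 71.4 × $555 = $39,627.00
Senior counsel: 129.5 × $540 = $69,930.00
Associate: 52.7 × $250 = $13,175.00
Paralegal: 117.9 × $105 = $12,379.50
Legal assistant: 126.8 × $80 = $10,144.00
Subtotal: $39,627.00 + $69,930.00 + $13,175.00 + $12,379.50 + $10,144.00 = $145,255.50
Travel: 25.8 × $285 = $7,353.00
Total: $145,255.50 + $7,353.00 = $152,608.50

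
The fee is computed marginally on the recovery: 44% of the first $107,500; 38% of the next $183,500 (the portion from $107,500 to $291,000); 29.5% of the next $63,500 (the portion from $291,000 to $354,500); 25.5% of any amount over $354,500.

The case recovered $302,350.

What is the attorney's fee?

$120,378.25

First $107,500 at 44% = $47,300.00
Next $183,500 at 38% = $69,730.00
Remaining $11,350 at 29.5% = $3,348.25
Fee: $47,300.00 + $69,730.00 + $3,348.25 = $120,378.25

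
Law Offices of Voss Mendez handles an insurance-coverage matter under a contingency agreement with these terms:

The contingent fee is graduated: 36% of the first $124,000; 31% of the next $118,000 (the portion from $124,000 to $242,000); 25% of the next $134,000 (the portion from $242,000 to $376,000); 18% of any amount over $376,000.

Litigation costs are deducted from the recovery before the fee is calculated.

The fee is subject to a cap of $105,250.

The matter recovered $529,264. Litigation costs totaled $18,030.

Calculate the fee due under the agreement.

$105,250.00

Fee base (net of costs): $529,264 − $18,030 = $511,234
First $124,000 at 36% = $44,640.00
Next $118,000 at 31% = $36,580.00
Next $134,000 at 25% = $33,500.00
Remaining $135,234 at 18% = $24,342.12
Fee: $44,640.00 + $36,580.00 + $33,500.00 + $24,342.12 = $139,062.12
$139,062.12 exceeds the $105,250 cap, so the fee is capped at $105,250.00.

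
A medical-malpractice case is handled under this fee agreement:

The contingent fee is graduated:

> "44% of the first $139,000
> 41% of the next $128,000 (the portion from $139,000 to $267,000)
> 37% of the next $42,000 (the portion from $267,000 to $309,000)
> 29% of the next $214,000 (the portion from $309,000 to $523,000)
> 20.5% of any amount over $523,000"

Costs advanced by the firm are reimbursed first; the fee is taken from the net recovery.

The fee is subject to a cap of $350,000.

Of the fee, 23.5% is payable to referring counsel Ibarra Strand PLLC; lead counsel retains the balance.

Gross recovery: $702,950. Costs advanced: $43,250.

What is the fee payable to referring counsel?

Fee base (net of costs): $702,950 − $43,250 = $659,700
First $139,000 at 44% = $61,160.00
Next $128,000 at 41% = $52,480.00
Next $42,000 at 37% = $15,540.00
Next $214,000 at 29% = $62,060.00
Remaining $136,700 at 20.5% = $28,023.50
Fee: $61,160.00 + $52,480.00 + $15,540.00 + $62,060.00 + $28,023.50 = $219,263.50
$219,263.50 is under the $350,000 cap.
Referral share: 23.5% of $219,263.50 = $51,526.92; lead counsel retains $219,263.50 − $51,526.92 = $167,736.58.

$51,526.92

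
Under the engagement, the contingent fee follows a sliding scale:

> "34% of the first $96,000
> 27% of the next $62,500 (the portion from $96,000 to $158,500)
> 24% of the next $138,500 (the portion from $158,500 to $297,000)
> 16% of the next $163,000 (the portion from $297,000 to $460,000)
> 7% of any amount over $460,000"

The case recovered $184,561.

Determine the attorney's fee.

$55,769.64

First $96,000 at 34% = $32,640.00
Next $62,500 at 27% = $16,875.00
Remaining $26,061 at 24% = $6,254.64
Fee: $32,640.00 + $16,875.00 + $6,254.64 = $55,769.64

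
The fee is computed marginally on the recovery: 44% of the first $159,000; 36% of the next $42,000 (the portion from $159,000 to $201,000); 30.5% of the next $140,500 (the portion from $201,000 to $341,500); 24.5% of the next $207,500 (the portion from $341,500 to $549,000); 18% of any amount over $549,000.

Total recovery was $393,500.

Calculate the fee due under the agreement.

First $159,000 at 44% = $69,960.00
Next $42,000 at 36% = $15,120.00
Next $140,500 at 30.5% = $42,852.50
Remaining $52,000 at 24.5% = $12,740.00
Fee: $69,960.00 + $15,120.00 + $42,852.50 + $12,740.00 = $140,672.50

$140,672.50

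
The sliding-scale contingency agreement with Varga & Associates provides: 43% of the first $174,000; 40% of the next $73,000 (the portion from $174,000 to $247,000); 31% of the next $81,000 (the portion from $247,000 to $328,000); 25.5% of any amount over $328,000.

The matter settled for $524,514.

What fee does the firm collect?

$179,241.07

First $174,000 at 43% = $74,820.00
Next $73,000 at 40% = $29,200.00
Next $81,000 at 31% = $25,110.00
Remaining $196,514 at 25.5% = $50,111.07
Fee: $74,820.00 + $29,200.00 + $25,110.00 + $50,111.07 = $179,241.07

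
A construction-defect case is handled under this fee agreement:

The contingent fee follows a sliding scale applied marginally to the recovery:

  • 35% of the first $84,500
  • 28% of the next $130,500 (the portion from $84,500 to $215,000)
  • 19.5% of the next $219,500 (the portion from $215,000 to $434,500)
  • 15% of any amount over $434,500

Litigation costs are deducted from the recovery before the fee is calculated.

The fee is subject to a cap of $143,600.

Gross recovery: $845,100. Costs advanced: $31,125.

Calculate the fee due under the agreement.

Fee base (net of costs): $845,100 − $31,125 = $813,975
First $84,500 at 35% = $29,575.00
Next $130,500 at 28% = $36,540.00
Next $219,500 at 19.5% = $42,802.50
Remaining $379,475 at 15% = $56,921.25
Fee: $29,575.00 + $36,540.00 + $42,802.50 + $56,921.25 = $165,838.75
$165,838.75 exceeds the $143,600 cap, so the fee is capped at $143,600.00.

$143,600.00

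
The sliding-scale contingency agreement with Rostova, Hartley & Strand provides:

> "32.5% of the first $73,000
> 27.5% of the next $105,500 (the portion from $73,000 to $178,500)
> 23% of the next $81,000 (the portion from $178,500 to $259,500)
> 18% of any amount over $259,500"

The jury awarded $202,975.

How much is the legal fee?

$58,366.75

First $73,000 at 32.5% = $23,725.00
Next $105,500 at 27.5% = $29,012.50
Remaining $24,475 at 23% = $5,629.25
Fee: $23,725.00 + $29,012.50 + $5,629.25 = $58,366.75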